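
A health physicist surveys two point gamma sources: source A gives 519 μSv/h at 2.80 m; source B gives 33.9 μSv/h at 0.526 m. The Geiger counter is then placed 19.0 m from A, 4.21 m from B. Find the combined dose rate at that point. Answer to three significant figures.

11.8 μSv/h

Each source contributes Iᵢ·(dᵢ/rᵢ)²; contributions add.
A: 519 × (2.80/19.0)² = 11.27 μSv/h
B: 33.9 × (0.526/4.21)² = 0.5292 μSv/h
Total = 11.27 + 0.5292 = 11.80 μSv/h.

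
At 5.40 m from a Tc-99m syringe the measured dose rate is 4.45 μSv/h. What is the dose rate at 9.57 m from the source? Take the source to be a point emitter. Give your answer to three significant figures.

1.42 μSv/h

Since intensity falls as 1/r², scaling from 5.40 m to 9.57 m:
4.45 × (5.40/9.57)² = 4.45 × 0.3184 = 1.417 μSv/h.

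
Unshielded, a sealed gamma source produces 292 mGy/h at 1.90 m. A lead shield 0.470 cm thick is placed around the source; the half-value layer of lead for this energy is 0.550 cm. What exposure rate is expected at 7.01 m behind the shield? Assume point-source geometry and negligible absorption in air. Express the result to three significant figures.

11.9 mGy/h

Distance alone: 292 × (1.90/7.01)² = 292 × 0.07346 = 21.45 mGy/h.
Shield: 0.470/0.550 = 0.8545 half-value layers → attenuation 2^(−0.8545) = 0.5531.
Combined: 21.45 × 0.5531 = 11.86 mGy/h.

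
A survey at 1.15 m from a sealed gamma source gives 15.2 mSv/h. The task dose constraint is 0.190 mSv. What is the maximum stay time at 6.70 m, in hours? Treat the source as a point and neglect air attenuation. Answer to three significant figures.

By the inverse-square law, rate at 6.70 m:
(1.15/6.70)² = 0.02946, so 15.2 × 0.02946 = 0.4478 mSv/h.
Stay time = 0.190 mSv ÷ 0.4478 mSv/h = 0.4243 h.

0.424 h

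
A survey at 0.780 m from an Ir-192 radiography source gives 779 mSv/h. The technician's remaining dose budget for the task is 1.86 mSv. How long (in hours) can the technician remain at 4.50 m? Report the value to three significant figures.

Applying the 1/r² law, rate at 4.50 m:
779 × (0.780/4.50)² = 779 × 0.03004 = 23.40 mSv/h.
Stay time = 1.86 mSv ÷ 23.40 mSv/h = 0.07949 h.

0.0795 h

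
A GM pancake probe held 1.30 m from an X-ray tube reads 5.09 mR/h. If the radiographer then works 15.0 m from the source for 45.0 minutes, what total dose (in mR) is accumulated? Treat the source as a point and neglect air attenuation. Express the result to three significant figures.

0.0287 mR

By the inverse-square law, rate at 15.0 m:
(1.30/15.0)² = 0.007511, so 5.09 × 0.007511 = 0.03823 mR/h.
Dose = rate × time = 0.03823 mR/h × 0.7500 h = 0.02867 mR.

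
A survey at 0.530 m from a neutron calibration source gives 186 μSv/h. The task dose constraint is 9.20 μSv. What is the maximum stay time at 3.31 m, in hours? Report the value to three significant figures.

By the inverse-square law, rate at 3.31 m:
(0.530/3.31)² = 0.02564, so 186 × 0.02564 = 4.769 μSv/h.
Stay time = 9.20 μSv ÷ 4.769 μSv/h = 1.929 h.

1.93 h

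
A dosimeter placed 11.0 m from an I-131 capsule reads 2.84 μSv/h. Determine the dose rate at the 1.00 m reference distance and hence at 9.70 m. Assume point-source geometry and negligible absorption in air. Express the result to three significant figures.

344 μSv/h; 3.65 μSv/h

Using I₁d₁² = I₂d₂²,
At 1.00 m: (11.0/1.00)² = 121.0, so 2.84 × 121.0 = 343.6 μSv/h
At 9.70 m: (1.00/9.70)² = 0.01063, so 343.6 × 0.01063 = 3.652 μSv/h.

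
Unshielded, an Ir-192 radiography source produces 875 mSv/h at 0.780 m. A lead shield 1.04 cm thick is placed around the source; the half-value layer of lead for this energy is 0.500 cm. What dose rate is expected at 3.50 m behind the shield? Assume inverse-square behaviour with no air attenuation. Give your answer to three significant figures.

Distance alone: (0.780/3.50)² = 0.04967, so 875 × 0.04967 = 43.46 mSv/h.
Shield: 1.04/0.500 = 2.080 half-value layers → attenuation 2^(−2.080) = 0.2365.
Combined: 43.46 × 0.2365 = 10.28 mSv/h.

10.3 mSv/h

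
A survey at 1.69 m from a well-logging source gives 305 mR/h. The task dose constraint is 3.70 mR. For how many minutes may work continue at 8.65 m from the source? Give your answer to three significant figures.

19.1 min

By the inverse-square law, rate at 8.65 m:
(1.69/8.65)² = 0.03817, so 305 × 0.03817 = 11.64 mR/h.
Stay time = 3.70 mR ÷ 11.64 mR/h = 0.3179 h = 19.07 min.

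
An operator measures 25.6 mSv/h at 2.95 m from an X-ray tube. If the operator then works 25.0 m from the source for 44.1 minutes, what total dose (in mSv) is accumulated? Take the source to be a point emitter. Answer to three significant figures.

Since intensity falls as 1/r², rate at 25.0 m:
(2.95/25.0)² = 0.01392, so 25.6 × 0.01392 = 0.3564 mSv/h.
Dose = rate × time = 0.3564 mSv/h × 0.7350 h = 0.2620 mSv.

0.262 mSv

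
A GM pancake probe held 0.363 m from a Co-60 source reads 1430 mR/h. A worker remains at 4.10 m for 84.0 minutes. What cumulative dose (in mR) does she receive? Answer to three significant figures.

Using I₁d₁² = I₂d₂², rate at 4.10 m:
1430 × (0.363/4.10)² = 1430 × 0.007839 = 11.21 mR/h.
Dose = rate × time = 11.21 mR/h × 1.400 h = 15.69 mR.

15.7 mR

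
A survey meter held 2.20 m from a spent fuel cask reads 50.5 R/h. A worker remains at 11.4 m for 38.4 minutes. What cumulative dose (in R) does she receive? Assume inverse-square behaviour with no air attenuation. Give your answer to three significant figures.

1.20 R

Using I₁d₁² = I₂d₂², rate at 11.4 m:
(2.20/11.4)² = 0.03724, so 50.5 × 0.03724 = 1.881 R/h.
Dose = rate × time = 1.881 R/h × 0.6400 h = 1.204 R.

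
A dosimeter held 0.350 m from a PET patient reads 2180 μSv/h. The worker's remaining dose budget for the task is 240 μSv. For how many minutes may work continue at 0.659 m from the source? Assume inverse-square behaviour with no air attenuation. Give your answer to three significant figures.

23.4 min

Intensity scales as (d₁/d₂)², so rate at 0.659 m:
(0.350/0.659)² = 0.2821, so 2180 × 0.2821 = 615.0 μSv/h.
Stay time = 240 μSv ÷ 615.0 μSv/h = 0.3902 h = 23.41 min.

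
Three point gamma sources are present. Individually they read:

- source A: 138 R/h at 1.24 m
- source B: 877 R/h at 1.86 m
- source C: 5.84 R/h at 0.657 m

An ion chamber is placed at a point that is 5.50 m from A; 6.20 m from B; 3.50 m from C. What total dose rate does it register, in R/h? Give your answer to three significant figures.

Each source contributes Iᵢ·(dᵢ/rᵢ)²; contributions add.
A: 138 × (1.24/5.50)² = 7.015 R/h
B: 877 × (1.86/6.20)² = 78.93 R/h
C: 5.84 × (0.657/3.50)² = 0.2058 R/h
Total = 7.015 + 78.93 + 0.2058 = 86.15 R/h.

86.2 R/h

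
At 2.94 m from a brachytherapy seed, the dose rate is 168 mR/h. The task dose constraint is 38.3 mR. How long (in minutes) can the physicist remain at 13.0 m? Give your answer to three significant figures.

By the inverse-square law, rate at 13.0 m:
(2.94/13.0)² = 0.05115, so 168 × 0.05115 = 8.593 mR/h.
Stay time = 38.3 mR ÷ 8.593 mR/h = 4.457 h = 267.4 min.

267 min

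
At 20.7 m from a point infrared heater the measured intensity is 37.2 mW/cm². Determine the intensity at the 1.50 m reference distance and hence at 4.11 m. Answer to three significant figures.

Using I₁d₁² = I₂d₂²,
At 1.50 m: (20.7/1.50)² = 190.4, so 37.2 × 190.4 = 7083 mW/cm²
At 4.11 m: 7083 × (1.50/4.11)² = 7083 × 0.1332 = 943.5 mW/cm².

7080 mW/cm²; 944 mW/cm²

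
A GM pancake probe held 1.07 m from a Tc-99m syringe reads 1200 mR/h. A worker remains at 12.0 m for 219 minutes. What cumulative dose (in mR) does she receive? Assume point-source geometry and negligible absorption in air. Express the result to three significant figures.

By the inverse-square law, rate at 12.0 m:
(1.07/12.0)² = 0.007951, so 1200 × 0.007951 = 9.541 mR/h.
Dose = rate × time = 9.541 mR/h × 3.650 h = 34.82 mR.

34.8 mR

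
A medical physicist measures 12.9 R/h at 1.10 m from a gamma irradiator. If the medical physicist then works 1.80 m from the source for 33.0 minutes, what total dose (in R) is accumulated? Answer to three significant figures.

2.65 R

Since intensity falls as 1/r², rate at 1.80 m:
(1.10/1.80)² = 0.3735, so 12.9 × 0.3735 = 4.818 R/h.
Dose = rate × time = 4.818 R/h × 0.5500 h = 2.650 R.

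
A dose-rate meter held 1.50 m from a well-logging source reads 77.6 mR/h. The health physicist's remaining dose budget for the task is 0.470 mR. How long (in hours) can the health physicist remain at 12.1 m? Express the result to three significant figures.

0.394 h

Applying the 1/r² law, rate at 12.1 m:
77.6 × (1.50/12.1)² = 77.6 × 0.01537 = 1.193 mR/h.
Stay time = 0.470 mR ÷ 1.193 mR/h = 0.3940 h.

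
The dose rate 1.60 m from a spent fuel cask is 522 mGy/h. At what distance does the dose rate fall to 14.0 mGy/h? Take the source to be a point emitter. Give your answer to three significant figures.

Intensity scales as (d₁/d₂)², so d₂ = d₁·√(I₁/I₂).
I₁/I₂ = 522/14.0 = 37.29, so d₂ = 1.60 × √37.29 = 9.770 m.

9.77 m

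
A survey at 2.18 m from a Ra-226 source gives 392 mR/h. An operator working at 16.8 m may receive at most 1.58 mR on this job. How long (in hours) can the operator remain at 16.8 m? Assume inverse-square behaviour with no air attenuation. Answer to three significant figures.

0.239 h

Applying the 1/r² law, rate at 16.8 m:
(2.18/16.8)² = 0.01684, so 392 × 0.01684 = 6.601 mR/h.
Stay time = 1.58 mR ÷ 6.601 mR/h = 0.2394 h.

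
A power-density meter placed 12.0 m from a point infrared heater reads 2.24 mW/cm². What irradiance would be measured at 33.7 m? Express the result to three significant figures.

0.284 mW/cm²

Using I₁d₁² = I₂d₂², scaling from 12.0 m to 33.7 m:
(12.0/33.7)² = 0.1268, so 2.24 × 0.1268 = 0.2840 mW/cm².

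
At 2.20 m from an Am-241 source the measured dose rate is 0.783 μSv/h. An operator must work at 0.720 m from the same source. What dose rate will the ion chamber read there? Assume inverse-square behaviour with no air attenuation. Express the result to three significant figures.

7.31 μSv/h

Using I₁d₁² = I₂d₂², scaling from 2.20 m to 0.720 m:
(2.20/0.720)² = 9.336, so 0.783 × 9.336 = 7.310 μSv/h.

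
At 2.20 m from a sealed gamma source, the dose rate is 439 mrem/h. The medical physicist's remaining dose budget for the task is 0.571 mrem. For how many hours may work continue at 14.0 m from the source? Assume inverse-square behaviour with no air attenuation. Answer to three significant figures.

Intensity scales as (d₁/d₂)², so rate at 14.0 m:
(2.20/14.0)² = 0.02469, so 439 × 0.02469 = 10.84 mrem/h.
Stay time = 0.571 mrem ÷ 10.84 mrem/h = 0.05268 h.

0.0527 h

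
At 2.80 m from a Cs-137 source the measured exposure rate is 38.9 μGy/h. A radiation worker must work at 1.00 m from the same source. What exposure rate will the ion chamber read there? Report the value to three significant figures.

305 μGy/h

Since intensity falls as 1/r², scaling from 2.80 m to 1.00 m:
(2.80/1.00)² = 7.840, so 38.9 × 7.840 = 305.0 μGy/h.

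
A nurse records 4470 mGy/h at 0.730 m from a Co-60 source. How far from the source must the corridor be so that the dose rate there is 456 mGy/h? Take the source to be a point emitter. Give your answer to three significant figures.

Since intensity falls as 1/r², d₂ = d₁·√(I₁/I₂).
I₁/I₂ = 4470/456 = 9.803, so d₂ = 0.730 × √9.803 = 2.286 m.

2.29 m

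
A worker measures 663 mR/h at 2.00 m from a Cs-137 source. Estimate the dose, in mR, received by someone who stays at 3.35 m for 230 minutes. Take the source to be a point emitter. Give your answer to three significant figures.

By the inverse-square law, rate at 3.35 m:
663 × (2.00/3.35)² = 663 × 0.3564 = 236.3 mR/h.
Dose = rate × time = 236.3 mR/h × 3.833 h = 905.7 mR.

906 mR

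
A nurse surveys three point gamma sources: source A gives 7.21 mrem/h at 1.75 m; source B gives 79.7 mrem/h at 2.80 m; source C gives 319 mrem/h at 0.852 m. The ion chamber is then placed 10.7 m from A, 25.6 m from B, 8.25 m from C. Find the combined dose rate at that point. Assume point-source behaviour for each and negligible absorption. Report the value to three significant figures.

4.55 mrem/h

By superposition, sum each source's inverse-square contribution:
A: 7.21 × (1.75/10.7)² = 0.1929 mrem/h
B: 79.7 × (2.80/25.6)² = 0.9534 mrem/h
C: 319 × (0.852/8.25)² = 3.402 mrem/h
Total = 0.1929 + 0.9534 + 3.402 = 4.548 mrem/h.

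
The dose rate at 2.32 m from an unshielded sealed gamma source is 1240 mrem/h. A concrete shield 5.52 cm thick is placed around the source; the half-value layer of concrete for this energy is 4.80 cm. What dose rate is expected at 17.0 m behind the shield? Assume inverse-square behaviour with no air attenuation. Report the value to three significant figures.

10.4 mrem/h

Distance alone: 1240 × (2.32/17.0)² = 1240 × 0.01862 = 23.09 mrem/h.
Shield: 5.52/4.80 = 1.150 half-value layers → attenuation 2^(−1.150) = 0.4506.
Combined: 23.09 × 0.4506 = 10.40 mrem/h.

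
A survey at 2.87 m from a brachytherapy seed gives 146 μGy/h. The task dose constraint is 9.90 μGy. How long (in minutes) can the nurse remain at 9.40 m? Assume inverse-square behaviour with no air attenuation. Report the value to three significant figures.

Applying the 1/r² law, rate at 9.40 m:
(2.87/9.40)² = 0.09322, so 146 × 0.09322 = 13.61 μGy/h.
Stay time = 9.90 μGy ÷ 13.61 μGy/h = 0.7274 h = 43.64 min.

43.6 min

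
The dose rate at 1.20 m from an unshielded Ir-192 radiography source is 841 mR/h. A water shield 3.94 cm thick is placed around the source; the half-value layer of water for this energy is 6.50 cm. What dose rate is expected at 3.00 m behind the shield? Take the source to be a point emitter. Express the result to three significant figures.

Distance alone: 841 × (1.20/3.00)² = 841 × 0.1600 = 134.6 mR/h.
Shield: 3.94/6.50 = 0.6062 half-value layers → attenuation 2^(−0.6062) = 0.6569.
Combined: 134.6 × 0.6569 = 88.42 mR/h.

88.4 mR/h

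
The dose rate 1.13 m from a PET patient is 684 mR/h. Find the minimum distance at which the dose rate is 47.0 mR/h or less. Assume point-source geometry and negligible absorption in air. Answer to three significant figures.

By the inverse-square law, d₂ = d₁·√(I₁/I₂).
I₁/I₂ = 684/47.0 = 14.55, so d₂ = 1.13 × √14.55 = 4.310 m.

4.31 m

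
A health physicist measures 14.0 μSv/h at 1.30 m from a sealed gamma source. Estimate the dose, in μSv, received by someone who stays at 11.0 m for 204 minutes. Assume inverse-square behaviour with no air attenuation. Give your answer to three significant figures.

Since intensity falls as 1/r², rate at 11.0 m:
14.0 × (1.30/11.0)² = 14.0 × 0.01397 = 0.1956 μSv/h.
Dose = rate × time = 0.1956 μSv/h × 3.400 h = 0.6650 μSv.

0.665 μSv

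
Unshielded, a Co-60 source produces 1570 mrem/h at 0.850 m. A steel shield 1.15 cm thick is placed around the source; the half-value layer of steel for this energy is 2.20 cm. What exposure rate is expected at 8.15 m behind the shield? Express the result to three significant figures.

Distance alone: (0.850/8.15)² = 0.01088, so 1570 × 0.01088 = 17.08 mrem/h.
Shield: 1.15/2.20 = 0.5227 half-value layers → attenuation 2^(−0.5227) = 0.6961.
Combined: 17.08 × 0.6961 = 11.89 mrem/h.

11.9 mrem/h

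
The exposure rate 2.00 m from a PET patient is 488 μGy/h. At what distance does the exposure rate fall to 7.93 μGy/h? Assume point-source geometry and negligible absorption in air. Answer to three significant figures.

15.7 m

By the inverse-square law, d₂ = d₁·√(I₁/I₂).
I₁/I₂ = 488/7.93 = 61.54, so d₂ = 2.00 × √61.54 = 15.69 m.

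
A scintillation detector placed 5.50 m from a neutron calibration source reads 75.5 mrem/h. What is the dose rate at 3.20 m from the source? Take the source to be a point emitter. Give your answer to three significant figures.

223 mrem/h

Since intensity falls as 1/r², scaling from 5.50 m to 3.20 m:
(5.50/3.20)² = 2.954, so 75.5 × 2.954 = 223.0 mrem/h.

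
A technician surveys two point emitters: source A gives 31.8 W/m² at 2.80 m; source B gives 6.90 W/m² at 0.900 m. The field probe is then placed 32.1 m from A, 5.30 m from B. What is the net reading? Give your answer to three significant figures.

By superposition, sum each source's inverse-square contribution:
A: 31.8 × (2.80/32.1)² = 0.2420 W/m²
B: 6.90 × (0.900/5.30)² = 0.1990 W/m²
Total = 0.2420 + 0.1990 = 0.4410 W/m².

0.441 W/m²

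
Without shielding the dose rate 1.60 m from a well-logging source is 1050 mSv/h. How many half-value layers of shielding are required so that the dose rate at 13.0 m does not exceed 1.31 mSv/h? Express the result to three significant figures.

At 13.0 m, distance alone gives (1.60/13.0)² = 0.01515, so 1050 × 0.01515 = 15.91 mSv/h.
Further attenuation needed: 15.91/1.31 = 12.15.
n = log₂(12.15) = 3.603 half-value layers.

3.60 half-value layers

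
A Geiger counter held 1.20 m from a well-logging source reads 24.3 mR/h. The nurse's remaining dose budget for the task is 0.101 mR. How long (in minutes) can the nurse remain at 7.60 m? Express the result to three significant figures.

10.0 min

Since intensity falls as 1/r², rate at 7.60 m:
24.3 × (1.20/7.60)² = 24.3 × 0.02493 = 0.6058 mR/h.
Stay time = 0.101 mR ÷ 0.6058 mR/h = 0.1667 h = 10.00 min.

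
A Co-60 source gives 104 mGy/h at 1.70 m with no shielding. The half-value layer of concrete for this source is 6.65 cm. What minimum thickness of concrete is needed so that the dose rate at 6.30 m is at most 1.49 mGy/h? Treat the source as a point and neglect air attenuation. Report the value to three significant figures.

At 6.30 m, distance alone gives 104 × (1.70/6.30)² = 104 × 0.07281 = 7.572 mGy/h.
Further attenuation needed: 7.572/1.49 = 5.082.
n = log₂(5.082) = 2.345 half-value layers.
Thickness = 2.345 × 6.65 cm = 15.59 cm.

15.6 cm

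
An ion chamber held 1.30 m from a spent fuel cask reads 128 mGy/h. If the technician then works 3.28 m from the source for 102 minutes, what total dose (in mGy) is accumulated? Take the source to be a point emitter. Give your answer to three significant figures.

Using I₁d₁² = I₂d₂², rate at 3.28 m:
(1.30/3.28)² = 0.1571, so 128 × 0.1571 = 20.11 mGy/h.
Dose = rate × time = 20.11 mGy/h × 1.700 h = 34.19 mGy.

34.2 mGy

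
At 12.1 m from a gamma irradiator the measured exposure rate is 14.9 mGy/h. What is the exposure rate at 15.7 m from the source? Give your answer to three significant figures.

Using I₁d₁² = I₂d₂², scaling from 12.1 m to 15.7 m:
14.9 × (12.1/15.7)² = 14.9 × 0.5940 = 8.851 mGy/h.

8.85 mGy/h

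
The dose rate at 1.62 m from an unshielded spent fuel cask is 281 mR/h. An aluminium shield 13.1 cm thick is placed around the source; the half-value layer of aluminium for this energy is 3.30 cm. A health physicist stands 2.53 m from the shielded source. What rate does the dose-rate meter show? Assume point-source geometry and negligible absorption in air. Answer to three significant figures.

Distance alone: (1.62/2.53)² = 0.4100, so 281 × 0.4100 = 115.2 mR/h.
Shield: 13.1/3.30 = 3.970 half-value layers → attenuation 2^(−3.970) = 0.06381.
Combined: 115.2 × 0.06381 = 7.351 mR/h.

7.35 mR/h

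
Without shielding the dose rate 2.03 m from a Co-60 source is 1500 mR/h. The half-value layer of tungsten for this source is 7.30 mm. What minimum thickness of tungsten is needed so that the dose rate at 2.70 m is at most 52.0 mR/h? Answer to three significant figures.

29.4 mm

At 2.70 m, distance alone gives 1500 × (2.03/2.70)² = 1500 × 0.5653 = 848.0 mR/h.
Further attenuation needed: 848.0/52.0 = 16.31.
n = log₂(16.31) = 4.028 half-value layers.
Thickness = 4.028 × 7.30 mm = 29.40 mm.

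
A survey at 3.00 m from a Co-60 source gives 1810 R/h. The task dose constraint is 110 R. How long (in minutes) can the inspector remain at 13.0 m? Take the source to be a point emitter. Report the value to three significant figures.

68.5 min

Using I₁d₁² = I₂d₂², rate at 13.0 m:
(3.00/13.0)² = 0.05325, so 1810 × 0.05325 = 96.38 R/h.
Stay time = 110 R ÷ 96.38 R/h = 1.141 h = 68.46 min.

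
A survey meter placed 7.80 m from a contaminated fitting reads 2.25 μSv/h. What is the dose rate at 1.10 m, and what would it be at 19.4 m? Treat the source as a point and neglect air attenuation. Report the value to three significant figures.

By the inverse-square law,
At 1.10 m: 2.25 × (7.80/1.10)² = 2.25 × 50.28 = 113.1 μSv/h
At 19.4 m: 113.1 × (1.10/19.4)² = 113.1 × 0.003215 = 0.3636 μSv/h.

113 μSv/h; 0.364 μSv/h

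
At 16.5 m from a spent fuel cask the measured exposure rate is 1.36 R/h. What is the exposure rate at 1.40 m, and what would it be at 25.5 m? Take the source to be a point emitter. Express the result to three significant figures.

189 R/h; 0.569 R/h

Applying the 1/r² law,
At 1.40 m: 1.36 × (16.5/1.40)² = 1.36 × 138.9 = 188.9 R/h
At 25.5 m: 188.9 × (1.40/25.5)² = 188.9 × 0.003014 = 0.5693 R/h.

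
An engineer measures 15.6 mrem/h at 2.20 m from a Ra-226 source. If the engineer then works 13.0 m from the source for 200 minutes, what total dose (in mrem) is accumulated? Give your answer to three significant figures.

1.49 mrem

Since intensity falls as 1/r², rate at 13.0 m:
(2.20/13.0)² = 0.02864, so 15.6 × 0.02864 = 0.4468 mrem/h.
Dose = rate × time = 0.4468 mrem/h × 3.333 h = 1.489 mrem.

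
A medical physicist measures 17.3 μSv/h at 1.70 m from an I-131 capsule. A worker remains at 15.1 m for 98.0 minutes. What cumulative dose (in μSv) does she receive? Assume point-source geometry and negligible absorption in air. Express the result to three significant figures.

By the inverse-square law, rate at 15.1 m:
(1.70/15.1)² = 0.01267, so 17.3 × 0.01267 = 0.2192 μSv/h.
Dose = rate × time = 0.2192 μSv/h × 1.633 h = 0.3580 μSv.

0.358 μSv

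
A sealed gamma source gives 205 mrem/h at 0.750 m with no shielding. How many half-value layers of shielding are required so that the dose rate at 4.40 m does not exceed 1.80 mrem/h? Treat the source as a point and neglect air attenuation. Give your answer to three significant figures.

1.73 half-value layers

At 4.40 m, distance alone gives 205 × (0.750/4.40)² = 205 × 0.02905 = 5.955 mrem/h.
Further attenuation needed: 5.955/1.80 = 3.308.
n = log₂(3.308) = 1.726 half-value layers.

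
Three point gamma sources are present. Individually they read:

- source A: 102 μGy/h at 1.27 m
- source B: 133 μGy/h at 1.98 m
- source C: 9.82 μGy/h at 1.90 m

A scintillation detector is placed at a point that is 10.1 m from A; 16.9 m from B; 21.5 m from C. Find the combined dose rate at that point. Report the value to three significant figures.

3.52 μGy/h

Each source contributes Iᵢ·(dᵢ/rᵢ)²; contributions add.
A: 102 × (1.27/10.1)² = 1.613 μGy/h
B: 133 × (1.98/16.9)² = 1.826 μGy/h
C: 9.82 × (1.90/21.5)² = 0.07669 μGy/h
Total = 1.613 + 1.826 + 0.07669 = 3.516 μGy/h.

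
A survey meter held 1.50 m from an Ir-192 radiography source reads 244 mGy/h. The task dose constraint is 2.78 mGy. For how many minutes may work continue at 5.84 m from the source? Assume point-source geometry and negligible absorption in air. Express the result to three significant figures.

10.4 min

Applying the 1/r² law, rate at 5.84 m:
(1.50/5.84)² = 0.06597, so 244 × 0.06597 = 16.10 mGy/h.
Stay time = 2.78 mGy ÷ 16.10 mGy/h = 0.1727 h = 10.36 min.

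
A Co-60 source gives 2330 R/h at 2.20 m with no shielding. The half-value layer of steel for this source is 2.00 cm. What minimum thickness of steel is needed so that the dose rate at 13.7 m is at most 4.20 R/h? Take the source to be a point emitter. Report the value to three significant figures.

7.68 cm

At 13.7 m, distance alone gives 2330 × (2.20/13.7)² = 2330 × 0.02579 = 60.09 R/h.
Further attenuation needed: 60.09/4.20 = 14.31.
n = log₂(14.31) = 3.839 half-value layers.
Thickness = 3.839 × 2.00 cm = 7.678 cm.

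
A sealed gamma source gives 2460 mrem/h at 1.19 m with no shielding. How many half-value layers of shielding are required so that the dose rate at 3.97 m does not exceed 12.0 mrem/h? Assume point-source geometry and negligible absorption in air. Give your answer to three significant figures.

At 3.97 m, distance alone gives 2460 × (1.19/3.97)² = 2460 × 0.08985 = 221.0 mrem/h.
Further attenuation needed: 221.0/12.0 = 18.42.
n = log₂(18.42) = 4.203 half-value layers.

4.20 half-value layers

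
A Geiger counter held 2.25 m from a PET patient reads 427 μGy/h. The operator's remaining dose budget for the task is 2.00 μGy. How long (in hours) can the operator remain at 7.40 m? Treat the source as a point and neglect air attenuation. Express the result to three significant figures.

0.0507 h

Since intensity falls as 1/r², rate at 7.40 m:
(2.25/7.40)² = 0.09245, so 427 × 0.09245 = 39.48 μGy/h.
Stay time = 2.00 μGy ÷ 39.48 μGy/h = 0.05066 h.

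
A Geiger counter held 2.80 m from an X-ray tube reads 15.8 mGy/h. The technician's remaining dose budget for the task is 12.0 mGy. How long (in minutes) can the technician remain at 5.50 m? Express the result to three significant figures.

Since intensity falls as 1/r², rate at 5.50 m:
15.8 × (2.80/5.50)² = 15.8 × 0.2592 = 4.095 mGy/h.
Stay time = 12.0 mGy ÷ 4.095 mGy/h = 2.930 h = 175.8 min.

176 min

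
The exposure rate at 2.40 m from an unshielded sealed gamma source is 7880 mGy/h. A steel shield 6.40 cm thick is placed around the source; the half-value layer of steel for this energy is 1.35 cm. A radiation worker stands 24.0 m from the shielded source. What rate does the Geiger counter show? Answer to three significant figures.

2.95 mGy/h

Distance alone: (2.40/24.0)² = 0.01000, so 7880 × 0.01000 = 78.80 mGy/h.
Shield: 6.40/1.35 = 4.741 half-value layers → attenuation 2^(−4.741) = 0.03740.
Combined: 78.80 × 0.03740 = 2.947 mGy/h.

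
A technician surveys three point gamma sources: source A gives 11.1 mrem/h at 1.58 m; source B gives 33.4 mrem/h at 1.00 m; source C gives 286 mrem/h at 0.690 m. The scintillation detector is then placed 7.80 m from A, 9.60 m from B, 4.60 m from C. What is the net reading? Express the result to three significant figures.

7.25 mrem/h

By superposition, sum each source's inverse-square contribution:
A: 11.1 × (1.58/7.80)² = 0.4555 mrem/h
B: 33.4 × (1.00/9.60)² = 0.3624 mrem/h
C: 286 × (0.690/4.60)² = 6.435 mrem/h
Total = 0.4555 + 0.3624 + 6.435 = 7.253 mrem/h.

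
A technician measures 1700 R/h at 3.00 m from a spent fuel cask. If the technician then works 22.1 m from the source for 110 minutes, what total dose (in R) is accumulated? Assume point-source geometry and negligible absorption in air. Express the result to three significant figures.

57.4 R

By the inverse-square law, rate at 22.1 m:
1700 × (3.00/22.1)² = 1700 × 0.01843 = 31.33 R/h.
Dose = rate × time = 31.33 R/h × 1.833 h = 57.43 R.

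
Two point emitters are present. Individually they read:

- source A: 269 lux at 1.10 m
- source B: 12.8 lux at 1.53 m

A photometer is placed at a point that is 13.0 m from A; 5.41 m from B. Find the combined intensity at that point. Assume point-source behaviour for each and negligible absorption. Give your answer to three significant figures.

Each source contributes Iᵢ·(dᵢ/rᵢ)²; contributions add.
A: 269 × (1.10/13.0)² = 1.926 lux
B: 12.8 × (1.53/5.41)² = 1.024 lux
Total = 1.926 + 1.024 = 2.950 lux.

2.95 lux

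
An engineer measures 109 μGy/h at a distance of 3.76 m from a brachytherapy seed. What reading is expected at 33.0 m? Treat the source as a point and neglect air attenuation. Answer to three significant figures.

1.42 μGy/h

Since intensity falls as 1/r², the rate at 33.0 m is
(3.76/33.0)² = 0.01298, so 109 × 0.01298 = 1.415 μGy/h.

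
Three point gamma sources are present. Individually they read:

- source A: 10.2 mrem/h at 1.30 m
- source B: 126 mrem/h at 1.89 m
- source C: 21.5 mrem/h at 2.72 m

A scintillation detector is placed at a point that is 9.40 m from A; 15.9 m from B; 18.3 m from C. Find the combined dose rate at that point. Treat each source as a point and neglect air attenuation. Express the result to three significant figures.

By superposition, sum each source's inverse-square contribution:
A: 10.2 × (1.30/9.40)² = 0.1951 mrem/h
B: 126 × (1.89/15.9)² = 1.780 mrem/h
C: 21.5 × (2.72/18.3)² = 0.4750 mrem/h
Total = 0.1951 + 1.780 + 0.4750 = 2.450 mrem/h.

2.45 mrem/h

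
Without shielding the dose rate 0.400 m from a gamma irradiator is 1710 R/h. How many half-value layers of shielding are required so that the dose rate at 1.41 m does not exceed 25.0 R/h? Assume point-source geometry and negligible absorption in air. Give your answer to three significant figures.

At 1.41 m, distance alone gives 1710 × (0.400/1.41)² = 1710 × 0.08048 = 137.6 R/h.
Further attenuation needed: 137.6/25.0 = 5.504.
n = log₂(5.504) = 2.460 half-value layers.

2.46 half-value layers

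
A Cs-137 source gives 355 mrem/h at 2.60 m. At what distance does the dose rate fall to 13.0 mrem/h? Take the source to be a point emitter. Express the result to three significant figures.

By the inverse-square law, d₂ = d₁·√(I₁/I₂).
I₁/I₂ = 355/13.0 = 27.31, so d₂ = 2.60 × √27.31 = 13.59 m.

13.6 m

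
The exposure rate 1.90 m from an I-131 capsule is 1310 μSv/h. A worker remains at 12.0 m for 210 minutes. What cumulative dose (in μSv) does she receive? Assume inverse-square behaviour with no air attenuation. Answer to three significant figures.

Intensity scales as (d₁/d₂)², so rate at 12.0 m:
1310 × (1.90/12.0)² = 1310 × 0.02507 = 32.84 μSv/h.
Dose = rate × time = 32.84 μSv/h × 3.500 h = 114.9 μSv.

115 μSv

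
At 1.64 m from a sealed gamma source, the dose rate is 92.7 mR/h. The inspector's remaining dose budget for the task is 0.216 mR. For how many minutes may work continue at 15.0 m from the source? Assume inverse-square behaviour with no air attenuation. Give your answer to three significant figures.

Using I₁d₁² = I₂d₂², rate at 15.0 m:
92.7 × (1.64/15.0)² = 92.7 × 0.01195 = 1.108 mR/h.
Stay time = 0.216 mR ÷ 1.108 mR/h = 0.1949 h = 11.69 min.

11.7 min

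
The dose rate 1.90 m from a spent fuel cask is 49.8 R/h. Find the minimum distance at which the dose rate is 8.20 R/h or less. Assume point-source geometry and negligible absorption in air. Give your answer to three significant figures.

4.68 m

Since intensity falls as 1/r², d₂ = d₁·√(I₁/I₂).
I₁/I₂ = 49.8/8.20 = 6.073, so d₂ = 1.90 × √6.073 = 4.682 m.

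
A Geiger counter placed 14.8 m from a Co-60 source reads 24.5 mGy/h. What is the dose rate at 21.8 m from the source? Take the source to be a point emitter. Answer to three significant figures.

Since intensity falls as 1/r², scaling from 14.8 m to 21.8 m:
(14.8/21.8)² = 0.4609, so 24.5 × 0.4609 = 11.29 mGy/h.

11.3 mGy/h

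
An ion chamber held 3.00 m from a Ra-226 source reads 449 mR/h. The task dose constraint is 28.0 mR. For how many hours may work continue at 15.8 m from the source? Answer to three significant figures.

1.73 h

Using I₁d₁² = I₂d₂², rate at 15.8 m:
449 × (3.00/15.8)² = 449 × 0.03605 = 16.19 mR/h.
Stay time = 28.0 mR ÷ 16.19 mR/h = 1.729 h.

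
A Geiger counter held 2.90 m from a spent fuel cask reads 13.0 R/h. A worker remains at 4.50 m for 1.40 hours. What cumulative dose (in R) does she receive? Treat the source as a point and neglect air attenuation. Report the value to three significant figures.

Applying the 1/r² law, rate at 4.50 m:
13.0 × (2.90/4.50)² = 13.0 × 0.4153 = 5.399 R/h.
Dose = rate × time = 5.399 R/h × 1.400 h = 7.559 R.

7.56 R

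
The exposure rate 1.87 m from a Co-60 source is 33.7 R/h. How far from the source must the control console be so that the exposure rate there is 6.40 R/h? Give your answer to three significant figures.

4.29 m

Intensity scales as (d₁/d₂)², so d₂ = d₁·√(I₁/I₂).
I₁/I₂ = 33.7/6.40 = 5.266, so d₂ = 1.87 × √5.266 = 4.291 m.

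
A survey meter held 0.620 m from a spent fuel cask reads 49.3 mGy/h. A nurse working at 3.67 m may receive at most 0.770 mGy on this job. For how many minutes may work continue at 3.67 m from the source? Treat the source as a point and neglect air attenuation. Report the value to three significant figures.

32.8 min

Intensity scales as (d₁/d₂)², so rate at 3.67 m:
(0.620/3.67)² = 0.02854, so 49.3 × 0.02854 = 1.407 mGy/h.
Stay time = 0.770 mGy ÷ 1.407 mGy/h = 0.5473 h = 32.84 min.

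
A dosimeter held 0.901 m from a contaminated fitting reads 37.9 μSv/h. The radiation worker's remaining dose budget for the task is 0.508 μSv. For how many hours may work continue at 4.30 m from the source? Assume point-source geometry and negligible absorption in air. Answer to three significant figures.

0.305 h

Using I₁d₁² = I₂d₂², rate at 4.30 m:
(0.901/4.30)² = 0.04390, so 37.9 × 0.04390 = 1.664 μSv/h.
Stay time = 0.508 μSv ÷ 1.664 μSv/h = 0.3053 h.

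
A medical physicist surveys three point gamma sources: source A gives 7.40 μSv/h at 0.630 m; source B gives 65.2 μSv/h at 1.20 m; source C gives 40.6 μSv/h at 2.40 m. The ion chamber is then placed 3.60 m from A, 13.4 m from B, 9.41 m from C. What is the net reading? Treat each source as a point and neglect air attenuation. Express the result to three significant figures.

By superposition, sum each source's inverse-square contribution:
A: 7.40 × (0.630/3.60)² = 0.2266 μSv/h
B: 65.2 × (1.20/13.4)² = 0.5229 μSv/h
C: 40.6 × (2.40/9.41)² = 2.641 μSv/h
Total = 0.2266 + 0.5229 + 2.641 = 3.390 μSv/h.

3.39 μSv/h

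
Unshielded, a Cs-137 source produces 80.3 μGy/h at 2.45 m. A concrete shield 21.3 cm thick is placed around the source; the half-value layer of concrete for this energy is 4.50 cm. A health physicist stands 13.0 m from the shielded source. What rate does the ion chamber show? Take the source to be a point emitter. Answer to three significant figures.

0.107 μGy/h

Distance alone: 80.3 × (2.45/13.0)² = 80.3 × 0.03552 = 2.852 μGy/h.
Shield: 21.3/4.50 = 4.733 half-value layers → attenuation 2^(−4.733) = 0.03760.
Combined: 2.852 × 0.03760 = 0.1072 μGy/h.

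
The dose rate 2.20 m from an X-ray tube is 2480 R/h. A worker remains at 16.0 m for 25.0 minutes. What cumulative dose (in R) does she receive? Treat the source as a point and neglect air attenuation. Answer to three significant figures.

19.5 R

By the inverse-square law, rate at 16.0 m:
(2.20/16.0)² = 0.01891, so 2480 × 0.01891 = 46.90 R/h.
Dose = rate × time = 46.90 R/h × 0.4167 h = 19.54 R.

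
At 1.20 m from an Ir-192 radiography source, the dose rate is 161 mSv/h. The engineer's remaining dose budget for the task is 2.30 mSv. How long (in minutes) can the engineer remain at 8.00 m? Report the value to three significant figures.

Since intensity falls as 1/r², rate at 8.00 m:
(1.20/8.00)² = 0.02250, so 161 × 0.02250 = 3.623 mSv/h.
Stay time = 2.30 mSv ÷ 3.623 mSv/h = 0.6348 h = 38.09 min.

38.1 min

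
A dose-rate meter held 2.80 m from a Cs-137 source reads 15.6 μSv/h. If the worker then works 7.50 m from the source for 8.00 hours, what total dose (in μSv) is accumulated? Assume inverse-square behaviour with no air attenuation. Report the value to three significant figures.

17.4 μSv

Intensity scales as (d₁/d₂)², so rate at 7.50 m:
(2.80/7.50)² = 0.1394, so 15.6 × 0.1394 = 2.175 μSv/h.
Dose = rate × time = 2.175 μSv/h × 8.000 h = 17.40 μSv.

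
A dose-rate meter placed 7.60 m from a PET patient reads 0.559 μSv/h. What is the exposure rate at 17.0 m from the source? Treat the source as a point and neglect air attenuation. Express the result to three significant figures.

Since intensity falls as 1/r², scaling from 7.60 m to 17.0 m:
0.559 × (7.60/17.0)² = 0.559 × 0.1999 = 0.1117 μSv/h.

0.112 μSv/h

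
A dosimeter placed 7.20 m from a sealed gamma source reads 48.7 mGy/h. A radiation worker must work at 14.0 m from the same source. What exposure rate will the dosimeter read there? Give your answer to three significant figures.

Using I₁d₁² = I₂d₂², scaling from 7.20 m to 14.0 m:
48.7 × (7.20/14.0)² = 48.7 × 0.2645 = 12.88 mGy/h.

12.9 mGy/h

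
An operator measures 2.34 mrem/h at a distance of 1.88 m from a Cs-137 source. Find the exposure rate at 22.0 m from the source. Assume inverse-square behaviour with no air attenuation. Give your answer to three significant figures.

0.0171 mrem/h

Using I₁d₁² = I₂d₂², the rate at 22.0 m is
2.34 × (1.88/22.0)² = 2.34 × 0.007302 = 0.01709 mrem/h.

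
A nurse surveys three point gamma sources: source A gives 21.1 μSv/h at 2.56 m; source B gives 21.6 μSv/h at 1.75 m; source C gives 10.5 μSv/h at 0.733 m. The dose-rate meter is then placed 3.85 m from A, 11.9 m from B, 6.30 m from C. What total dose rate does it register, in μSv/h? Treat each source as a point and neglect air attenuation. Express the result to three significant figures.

9.94 μSv/h

Each source contributes Iᵢ·(dᵢ/rᵢ)²; contributions add.
A: 21.1 × (2.56/3.85)² = 9.329 μSv/h
B: 21.6 × (1.75/11.9)² = 0.4671 μSv/h
C: 10.5 × (0.733/6.30)² = 0.1421 μSv/h
Total = 9.329 + 0.4671 + 0.1421 = 9.938 μSv/h.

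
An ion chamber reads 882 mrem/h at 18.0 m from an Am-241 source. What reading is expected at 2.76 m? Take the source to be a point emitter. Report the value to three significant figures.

Applying the 1/r² law, the rate at 2.76 m is
882 × (18.0/2.76)² = 882 × 42.53 = 37510 mrem/h.

37500 mrem/h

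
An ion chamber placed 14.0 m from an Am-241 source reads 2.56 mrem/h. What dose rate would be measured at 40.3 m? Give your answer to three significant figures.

0.309 mrem/h

By the inverse-square law, scaling from 14.0 m to 40.3 m:
(14.0/40.3)² = 0.1207, so 2.56 × 0.1207 = 0.3090 mrem/h.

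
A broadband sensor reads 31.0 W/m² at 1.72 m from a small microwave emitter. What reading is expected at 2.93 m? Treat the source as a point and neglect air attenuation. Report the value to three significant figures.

10.7 W/m²

By the inverse-square law, the rate at 2.93 m is
(1.72/2.93)² = 0.3446, so 31.0 × 0.3446 = 10.68 W/m².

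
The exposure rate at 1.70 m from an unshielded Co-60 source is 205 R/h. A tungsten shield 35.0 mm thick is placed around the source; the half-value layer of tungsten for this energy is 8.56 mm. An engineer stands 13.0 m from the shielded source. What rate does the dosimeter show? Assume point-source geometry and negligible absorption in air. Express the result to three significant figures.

0.206 R/h

Distance alone: 205 × (1.70/13.0)² = 205 × 0.01710 = 3.506 R/h.
Shield: 35.0/8.56 = 4.089 half-value layers → attenuation 2^(−4.089) = 0.05876.
Combined: 3.506 × 0.05876 = 0.2060 R/h.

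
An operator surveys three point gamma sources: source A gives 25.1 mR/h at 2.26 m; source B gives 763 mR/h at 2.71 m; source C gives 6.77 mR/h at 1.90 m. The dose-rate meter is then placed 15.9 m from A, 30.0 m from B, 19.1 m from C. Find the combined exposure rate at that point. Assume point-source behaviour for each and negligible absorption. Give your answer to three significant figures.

6.80 mR/h

By superposition, sum each source's inverse-square contribution:
A: 25.1 × (2.26/15.9)² = 0.5071 mR/h
B: 763 × (2.71/30.0)² = 6.226 mR/h
C: 6.77 × (1.90/19.1)² = 0.06699 mR/h
Total = 0.5071 + 6.226 + 0.06699 = 6.800 mR/h.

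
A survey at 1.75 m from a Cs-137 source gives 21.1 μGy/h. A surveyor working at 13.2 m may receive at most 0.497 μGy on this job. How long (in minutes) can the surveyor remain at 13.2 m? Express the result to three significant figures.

80.4 min

Using I₁d₁² = I₂d₂², rate at 13.2 m:
(1.75/13.2)² = 0.01758, so 21.1 × 0.01758 = 0.3709 μGy/h.
Stay time = 0.497 μGy ÷ 0.3709 μGy/h = 1.340 h = 80.40 min.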